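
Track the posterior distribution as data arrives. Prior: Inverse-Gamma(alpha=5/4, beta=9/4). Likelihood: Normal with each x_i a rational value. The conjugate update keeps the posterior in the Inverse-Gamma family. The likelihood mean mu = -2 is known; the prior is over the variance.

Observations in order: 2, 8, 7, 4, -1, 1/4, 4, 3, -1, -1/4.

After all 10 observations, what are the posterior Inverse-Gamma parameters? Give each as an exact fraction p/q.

obs 1: x=2 → posterior Inverse-Gamma(7/4, 41/4)
obs 2: x=8 → posterior Inverse-Gamma(9/4, 241/4)
obs 3: x=7 → posterior Inverse-Gamma(11/4, 403/4)
obs 4: x=4 → posterior Inverse-Gamma(13/4, 475/4)
obs 5: x=-1 → posterior Inverse-Gamma(15/4, 477/4)
obs 6: x=1/4 → posterior Inverse-Gamma(17/4, 3897/32)
obs 7: x=4 → posterior Inverse-Gamma(19/4, 4473/32)
obs 8: x=3 → posterior Inverse-Gamma(21/4, 4873/32)
obs 9: x=-1 → posterior Inverse-Gamma(23/4, 4889/32)
obs 10: x=-1/4 → posterior Inverse-Gamma(25/4, 2469/16)

alpha=25/4, beta=2469/16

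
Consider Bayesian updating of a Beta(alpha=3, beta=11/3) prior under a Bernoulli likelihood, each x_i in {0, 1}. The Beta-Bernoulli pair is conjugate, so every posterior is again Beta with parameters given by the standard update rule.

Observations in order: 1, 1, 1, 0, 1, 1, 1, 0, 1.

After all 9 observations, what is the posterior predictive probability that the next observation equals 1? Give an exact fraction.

30/47

obs 1: x=1 → posterior Beta(4, 11/3)
obs 2: x=1 → posterior Beta(5, 11/3)
obs 3: x=1 → posterior Beta(6, 11/3)
obs 4: x=0 → posterior Beta(6, 14/3)
obs 5: x=1 → posterior Beta(7, 14/3)
obs 6: x=1 → posterior Beta(8, 14/3)
obs 7: x=1 → posterior Beta(9, 14/3)
obs 8: x=0 → posterior Beta(9, 17/3)
obs 9: x=1 → posterior Beta(10, 17/3)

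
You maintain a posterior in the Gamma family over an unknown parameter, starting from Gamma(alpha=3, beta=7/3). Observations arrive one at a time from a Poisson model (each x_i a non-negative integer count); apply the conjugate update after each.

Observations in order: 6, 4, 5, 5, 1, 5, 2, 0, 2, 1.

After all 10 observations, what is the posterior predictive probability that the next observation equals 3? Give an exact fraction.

2008586773512764383714706408286060722320928096018110525071/9444732965739290427392000000000000000000000000000000000000

obs 1: x=6 → posterior Gamma(9, 10/3)
obs 2: x=4 → posterior Gamma(13, 13/3)
obs 3: x=5 → posterior Gamma(18, 16/3)
obs 4: x=5 → posterior Gamma(23, 19/3)
obs 5: x=1 → posterior Gamma(24, 22/3)
obs 6: x=5 → posterior Gamma(29, 25/3)
obs 7: x=2 → posterior Gamma(31, 28/3)
obs 8: x=0 → posterior Gamma(31, 31/3)
obs 9: x=2 → posterior Gamma(33, 34/3)
obs 10: x=1 → posterior Gamma(34, 37/3)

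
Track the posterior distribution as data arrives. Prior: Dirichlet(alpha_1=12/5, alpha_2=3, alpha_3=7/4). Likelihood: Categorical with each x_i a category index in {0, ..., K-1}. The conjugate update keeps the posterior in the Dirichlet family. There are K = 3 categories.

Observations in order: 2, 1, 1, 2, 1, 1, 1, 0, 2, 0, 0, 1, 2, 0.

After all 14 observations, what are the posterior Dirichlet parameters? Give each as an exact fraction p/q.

alpha_1=32/5, alpha_2=9, alpha_3=23/4

obs 1: x=2 → posterior Dirichlet(12/5, 3, 11/4)
obs 2: x=1 → posterior Dirichlet(12/5, 4, 11/4)
obs 3: x=1 → posterior Dirichlet(12/5, 5, 11/4)
obs 4: x=2 → posterior Dirichlet(12/5, 5, 15/4)
obs 5: x=1 → posterior Dirichlet(12/5, 6, 15/4)
obs 6: x=1 → posterior Dirichlet(12/5, 7, 15/4)
obs 7: x=1 → posterior Dirichlet(12/5, 8, 15/4)
obs 8: x=0 → posterior Dirichlet(17/5, 8, 15/4)
obs 9: x=2 → posterior Dirichlet(17/5, 8, 19/4)
obs 10: x=0 → posterior Dirichlet(22/5, 8, 19/4)
obs 11: x=0 → posterior Dirichlet(27/5, 8, 19/4)
obs 12: x=1 → posterior Dirichlet(27/5, 9, 19/4)
obs 13: x=2 → posterior Dirichlet(27/5, 9, 23/4)
obs 14: x=0 → posterior Dirichlet(32/5, 9, 23/4)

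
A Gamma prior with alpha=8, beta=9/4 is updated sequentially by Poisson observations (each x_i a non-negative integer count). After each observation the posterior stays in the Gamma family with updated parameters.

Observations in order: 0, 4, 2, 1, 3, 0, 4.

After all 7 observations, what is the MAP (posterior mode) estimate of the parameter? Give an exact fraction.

obs 1: x=0 → posterior Gamma(8, 13/4)
obs 2: x=4 → posterior Gamma(12, 17/4)
obs 3: x=2 → posterior Gamma(14, 21/4)
obs 4: x=1 → posterior Gamma(15, 25/4)
obs 5: x=3 → posterior Gamma(18, 29/4)
obs 6: x=0 → posterior Gamma(18, 33/4)
obs 7: x=4 → posterior Gamma(22, 37/4)

84/37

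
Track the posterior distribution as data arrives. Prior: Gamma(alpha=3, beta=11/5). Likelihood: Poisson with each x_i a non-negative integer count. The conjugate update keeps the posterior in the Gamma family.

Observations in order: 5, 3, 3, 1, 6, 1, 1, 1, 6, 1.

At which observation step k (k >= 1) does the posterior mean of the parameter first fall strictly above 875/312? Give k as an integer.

obs 1: x=5 → posterior Gamma(8, 16/5)
obs 2: x=3 → posterior Gamma(11, 21/5)
obs 3: x=3 → posterior Gamma(14, 26/5)
obs 4: x=1 → posterior Gamma(15, 31/5)
obs 5: x=6 → posterior Gamma(21, 36/5)
obs 6: x=1 → posterior Gamma(22, 41/5)
obs 7: x=1 → posterior Gamma(23, 46/5)
obs 8: x=1 → posterior Gamma(24, 51/5)
obs 9: x=6 → posterior Gamma(30, 56/5)
obs 10: x=1 → posterior Gamma(31, 61/5)

k = 5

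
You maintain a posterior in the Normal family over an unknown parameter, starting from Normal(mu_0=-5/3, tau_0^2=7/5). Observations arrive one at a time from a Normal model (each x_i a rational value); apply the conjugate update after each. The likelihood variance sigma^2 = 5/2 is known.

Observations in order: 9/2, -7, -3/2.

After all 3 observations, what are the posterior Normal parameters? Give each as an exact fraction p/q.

obs 1: x=9/2 → posterior Normal(64/117, 35/39)
obs 2: x=-7 → posterior Normal(-230/159, 35/53)
obs 3: x=-3/2 → posterior Normal(-293/201, 35/67)

mu_0=-293/201, tau_0^2=35/67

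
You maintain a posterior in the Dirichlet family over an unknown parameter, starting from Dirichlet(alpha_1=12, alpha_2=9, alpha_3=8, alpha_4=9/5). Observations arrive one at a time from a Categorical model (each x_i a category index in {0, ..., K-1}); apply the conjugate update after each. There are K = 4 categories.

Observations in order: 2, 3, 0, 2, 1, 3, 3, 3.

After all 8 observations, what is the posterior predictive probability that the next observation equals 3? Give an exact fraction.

obs 1: x=2 → posterior Dirichlet(12, 9, 9, 9/5)
obs 2: x=3 → posterior Dirichlet(12, 9, 9, 14/5)
obs 3: x=0 → posterior Dirichlet(13, 9, 9, 14/5)
obs 4: x=2 → posterior Dirichlet(13, 9, 10, 14/5)
obs 5: x=1 → posterior Dirichlet(13, 10, 10, 14/5)
obs 6: x=3 → posterior Dirichlet(13, 10, 10, 19/5)
obs 7: x=3 → posterior Dirichlet(13, 10, 10, 24/5)
obs 8: x=3 → posterior Dirichlet(13, 10, 10, 29/5)

29/194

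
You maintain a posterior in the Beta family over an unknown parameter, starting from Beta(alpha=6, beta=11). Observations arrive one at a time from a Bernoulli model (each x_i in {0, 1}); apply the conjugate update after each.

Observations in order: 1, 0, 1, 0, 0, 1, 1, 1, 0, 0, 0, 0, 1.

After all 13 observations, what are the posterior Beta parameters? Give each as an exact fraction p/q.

alpha=12, beta=18

obs 1: x=1 → posterior Beta(7, 11)
obs 2: x=0 → posterior Beta(7, 12)
obs 3: x=1 → posterior Beta(8, 12)
obs 4: x=0 → posterior Beta(8, 13)
obs 5: x=0 → posterior Beta(8, 14)
obs 6: x=1 → posterior Beta(9, 14)
obs 7: x=1 → posterior Beta(10, 14)
obs 8: x=1 → posterior Beta(11, 14)
obs 9: x=0 → posterior Beta(11, 15)
obs 10: x=0 → posterior Beta(11, 16)
obs 11: x=0 → posterior Beta(11, 17)
obs 12: x=0 → posterior Beta(11, 18)
obs 13: x=1 → posterior Beta(12, 18)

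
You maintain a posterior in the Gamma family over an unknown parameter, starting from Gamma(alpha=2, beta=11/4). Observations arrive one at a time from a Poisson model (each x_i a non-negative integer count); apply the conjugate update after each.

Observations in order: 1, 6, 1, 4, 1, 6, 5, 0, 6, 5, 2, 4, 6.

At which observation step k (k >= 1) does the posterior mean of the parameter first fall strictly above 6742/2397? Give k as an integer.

k = 10

obs 1: x=1 → posterior Gamma(3, 15/4)
obs 2: x=6 → posterior Gamma(9, 19/4)
obs 3: x=1 → posterior Gamma(10, 23/4)
obs 4: x=4 → posterior Gamma(14, 27/4)
obs 5: x=1 → posterior Gamma(15, 31/4)
obs 6: x=6 → posterior Gamma(21, 35/4)
obs 7: x=5 → posterior Gamma(26, 39/4)
obs 8: x=0 → posterior Gamma(26, 43/4)
obs 9: x=6 → posterior Gamma(32, 47/4)
obs 10: x=5 → posterior Gamma(37, 51/4)
obs 11: x=2 → posterior Gamma(39, 55/4)
obs 12: x=4 → posterior Gamma(43, 59/4)
obs 13: x=6 → posterior Gamma(49, 63/4)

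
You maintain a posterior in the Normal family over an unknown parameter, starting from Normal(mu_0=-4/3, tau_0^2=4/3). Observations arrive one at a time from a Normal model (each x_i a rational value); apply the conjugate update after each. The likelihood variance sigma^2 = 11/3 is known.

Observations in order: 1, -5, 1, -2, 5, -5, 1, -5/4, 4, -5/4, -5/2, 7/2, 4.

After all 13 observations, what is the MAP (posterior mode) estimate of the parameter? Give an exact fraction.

-2/27

obs 1: x=1 → posterior Normal(-32/45, 44/45)
obs 2: x=-5 → posterior Normal(-92/57, 44/57)
obs 3: x=1 → posterior Normal(-80/69, 44/69)
obs 4: x=-2 → posterior Normal(-104/81, 44/81)
obs 5: x=5 → posterior Normal(-44/93, 44/93)
obs 6: x=-5 → posterior Normal(-104/105, 44/105)
obs 7: x=1 → posterior Normal(-92/117, 44/117)
obs 8: x=-5/4 → posterior Normal(-107/129, 44/129)
obs 9: x=4 → posterior Normal(-59/141, 44/141)
obs 10: x=-5/4 → posterior Normal(-74/153, 44/153)
obs 11: x=-5/2 → posterior Normal(-104/165, 4/15)
obs 12: x=7/2 → posterior Normal(-62/177, 44/177)
obs 13: x=4 → posterior Normal(-2/27, 44/189)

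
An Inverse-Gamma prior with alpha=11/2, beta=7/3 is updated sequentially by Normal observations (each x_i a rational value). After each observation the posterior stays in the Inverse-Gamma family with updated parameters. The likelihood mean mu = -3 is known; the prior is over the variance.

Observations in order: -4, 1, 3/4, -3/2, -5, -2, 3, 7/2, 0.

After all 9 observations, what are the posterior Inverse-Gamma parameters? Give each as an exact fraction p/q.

alpha=10, beta=6251/96

obs 1: x=-4 → posterior Inverse-Gamma(6, 17/6)
obs 2: x=1 → posterior Inverse-Gamma(13/2, 65/6)
obs 3: x=3/4 → posterior Inverse-Gamma(7, 1715/96)
obs 4: x=-3/2 → posterior Inverse-Gamma(15/2, 1823/96)
obs 5: x=-5 → posterior Inverse-Gamma(8, 2015/96)
obs 6: x=-2 → posterior Inverse-Gamma(17/2, 2063/96)
obs 7: x=3 → posterior Inverse-Gamma(9, 3791/96)
obs 8: x=7/2 → posterior Inverse-Gamma(19/2, 5819/96)
obs 9: x=0 → posterior Inverse-Gamma(10, 6251/96)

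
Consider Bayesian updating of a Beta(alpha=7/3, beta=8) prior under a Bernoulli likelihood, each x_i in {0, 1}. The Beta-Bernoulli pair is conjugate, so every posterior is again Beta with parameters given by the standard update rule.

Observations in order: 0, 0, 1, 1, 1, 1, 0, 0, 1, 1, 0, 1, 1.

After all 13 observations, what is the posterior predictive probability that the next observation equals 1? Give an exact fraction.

obs 1: x=0 → posterior Beta(7/3, 9)
obs 2: x=0 → posterior Beta(7/3, 10)
obs 3: x=1 → posterior Beta(10/3, 10)
obs 4: x=1 → posterior Beta(13/3, 10)
obs 5: x=1 → posterior Beta(16/3, 10)
obs 6: x=1 → posterior Beta(19/3, 10)
obs 7: x=0 → posterior Beta(19/3, 11)
obs 8: x=0 → posterior Beta(19/3, 12)
obs 9: x=1 → posterior Beta(22/3, 12)
obs 10: x=1 → posterior Beta(25/3, 12)
obs 11: x=0 → posterior Beta(25/3, 13)
obs 12: x=1 → posterior Beta(28/3, 13)
obs 13: x=1 → posterior Beta(31/3, 13)

31/70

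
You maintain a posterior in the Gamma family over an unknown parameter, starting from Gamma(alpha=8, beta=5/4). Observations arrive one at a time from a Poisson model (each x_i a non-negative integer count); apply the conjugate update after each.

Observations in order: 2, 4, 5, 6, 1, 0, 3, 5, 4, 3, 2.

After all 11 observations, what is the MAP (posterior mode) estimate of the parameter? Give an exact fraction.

24/7

obs 1: x=2 → posterior Gamma(10, 9/4)
obs 2: x=4 → posterior Gamma(14, 13/4)
obs 3: x=5 → posterior Gamma(19, 17/4)
obs 4: x=6 → posterior Gamma(25, 21/4)
obs 5: x=1 → posterior Gamma(26, 25/4)
obs 6: x=0 → posterior Gamma(26, 29/4)
obs 7: x=3 → posterior Gamma(29, 33/4)
obs 8: x=5 → posterior Gamma(34, 37/4)
obs 9: x=4 → posterior Gamma(38, 41/4)
obs 10: x=3 → posterior Gamma(41, 45/4)
obs 11: x=2 → posterior Gamma(43, 49/4)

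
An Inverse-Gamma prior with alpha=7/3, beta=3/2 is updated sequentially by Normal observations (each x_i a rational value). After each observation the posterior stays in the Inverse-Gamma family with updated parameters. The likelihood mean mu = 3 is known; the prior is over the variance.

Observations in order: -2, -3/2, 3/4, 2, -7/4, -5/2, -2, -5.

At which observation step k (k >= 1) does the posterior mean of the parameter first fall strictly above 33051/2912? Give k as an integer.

k = 6

obs 1: x=-2 → posterior Inverse-Gamma(17/6, 14)
obs 2: x=-3/2 → posterior Inverse-Gamma(10/3, 193/8)
obs 3: x=3/4 → posterior Inverse-Gamma(23/6, 853/32)
obs 4: x=2 → posterior Inverse-Gamma(13/3, 869/32)
obs 5: x=-7/4 → posterior Inverse-Gamma(29/6, 615/16)
obs 6: x=-5/2 → posterior Inverse-Gamma(16/3, 857/16)
obs 7: x=-2 → posterior Inverse-Gamma(35/6, 1057/16)
obs 8: x=-5 → posterior Inverse-Gamma(19/3, 1569/16)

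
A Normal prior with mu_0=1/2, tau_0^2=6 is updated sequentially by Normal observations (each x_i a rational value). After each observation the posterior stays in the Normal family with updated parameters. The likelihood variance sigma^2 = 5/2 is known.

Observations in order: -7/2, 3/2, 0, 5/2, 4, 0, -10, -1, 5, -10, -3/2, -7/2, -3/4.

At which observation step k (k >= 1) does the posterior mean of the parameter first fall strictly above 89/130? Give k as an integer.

k = 5

obs 1: x=-7/2 → posterior Normal(-79/34, 30/17)
obs 2: x=3/2 → posterior Normal(-43/58, 30/29)
obs 3: x=0 → posterior Normal(-43/82, 30/41)
obs 4: x=5/2 → posterior Normal(17/106, 30/53)
obs 5: x=4 → posterior Normal(113/130, 6/13)
obs 6: x=0 → posterior Normal(113/154, 30/77)
obs 7: x=-10 → posterior Normal(-127/178, 30/89)
obs 8: x=-1 → posterior Normal(-151/202, 30/101)
obs 9: x=5 → posterior Normal(-31/226, 30/113)
obs 10: x=-10 → posterior Normal(-271/250, 6/25)
obs 11: x=-3/2 → posterior Normal(-307/274, 30/137)
obs 12: x=-7/2 → posterior Normal(-391/298, 30/149)
obs 13: x=-3/4 → posterior Normal(-409/322, 30/161)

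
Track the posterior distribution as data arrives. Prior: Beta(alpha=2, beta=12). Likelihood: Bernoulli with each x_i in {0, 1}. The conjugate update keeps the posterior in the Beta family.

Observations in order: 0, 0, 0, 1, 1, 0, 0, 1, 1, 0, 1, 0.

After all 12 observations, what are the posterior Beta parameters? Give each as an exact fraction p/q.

alpha=7, beta=19

obs 1: x=0 → posterior Beta(2, 13)
obs 2: x=0 → posterior Beta(2, 14)
obs 3: x=0 → posterior Beta(2, 15)
obs 4: x=1 → posterior Beta(3, 15)
obs 5: x=1 → posterior Beta(4, 15)
obs 6: x=0 → posterior Beta(4, 16)
obs 7: x=0 → posterior Beta(4, 17)
obs 8: x=1 → posterior Beta(5, 17)
obs 9: x=1 → posterior Beta(6, 17)
obs 10: x=0 → posterior Beta(6, 18)
obs 11: x=1 → posterior Beta(7, 18)
obs 12: x=0 → posterior Beta(7, 19)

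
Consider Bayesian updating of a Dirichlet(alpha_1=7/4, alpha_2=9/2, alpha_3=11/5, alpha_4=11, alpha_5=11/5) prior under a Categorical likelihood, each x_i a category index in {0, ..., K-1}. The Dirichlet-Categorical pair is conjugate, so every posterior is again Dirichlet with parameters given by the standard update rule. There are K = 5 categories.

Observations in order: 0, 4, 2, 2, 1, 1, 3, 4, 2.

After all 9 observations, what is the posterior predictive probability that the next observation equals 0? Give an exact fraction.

55/613

obs 1: x=0 → posterior Dirichlet(11/4, 9/2, 11/5, 11, 11/5)
obs 2: x=4 → posterior Dirichlet(11/4, 9/2, 11/5, 11, 16/5)
obs 3: x=2 → posterior Dirichlet(11/4, 9/2, 16/5, 11, 16/5)
obs 4: x=2 → posterior Dirichlet(11/4, 9/2, 21/5, 11, 16/5)
obs 5: x=1 → posterior Dirichlet(11/4, 11/2, 21/5, 11, 16/5)
obs 6: x=1 → posterior Dirichlet(11/4, 13/2, 21/5, 11, 16/5)
obs 7: x=3 → posterior Dirichlet(11/4, 13/2, 21/5, 12, 16/5)
obs 8: x=4 → posterior Dirichlet(11/4, 13/2, 21/5, 12, 21/5)
obs 9: x=2 → posterior Dirichlet(11/4, 13/2, 26/5, 12, 21/5)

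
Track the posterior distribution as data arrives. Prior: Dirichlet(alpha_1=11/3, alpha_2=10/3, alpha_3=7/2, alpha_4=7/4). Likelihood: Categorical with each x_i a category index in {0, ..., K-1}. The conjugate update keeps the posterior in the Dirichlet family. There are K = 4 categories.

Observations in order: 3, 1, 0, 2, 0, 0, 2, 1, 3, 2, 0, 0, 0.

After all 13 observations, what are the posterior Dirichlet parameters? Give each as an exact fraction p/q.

alpha_1=29/3, alpha_2=16/3, alpha_3=13/2, alpha_4=15/4

obs 1: x=3 → posterior Dirichlet(11/3, 10/3, 7/2, 11/4)
obs 2: x=1 → posterior Dirichlet(11/3, 13/3, 7/2, 11/4)
obs 3: x=0 → posterior Dirichlet(14/3, 13/3, 7/2, 11/4)
obs 4: x=2 → posterior Dirichlet(14/3, 13/3, 9/2, 11/4)
obs 5: x=0 → posterior Dirichlet(17/3, 13/3, 9/2, 11/4)
obs 6: x=0 → posterior Dirichlet(20/3, 13/3, 9/2, 11/4)
obs 7: x=2 → posterior Dirichlet(20/3, 13/3, 11/2, 11/4)
obs 8: x=1 → posterior Dirichlet(20/3, 16/3, 11/2, 11/4)
obs 9: x=3 → posterior Dirichlet(20/3, 16/3, 11/2, 15/4)
obs 10: x=2 → posterior Dirichlet(20/3, 16/3, 13/2, 15/4)
obs 11: x=0 → posterior Dirichlet(23/3, 16/3, 13/2, 15/4)
obs 12: x=0 → posterior Dirichlet(26/3, 16/3, 13/2, 15/4)
obs 13: x=0 → posterior Dirichlet(29/3, 16/3, 13/2, 15/4)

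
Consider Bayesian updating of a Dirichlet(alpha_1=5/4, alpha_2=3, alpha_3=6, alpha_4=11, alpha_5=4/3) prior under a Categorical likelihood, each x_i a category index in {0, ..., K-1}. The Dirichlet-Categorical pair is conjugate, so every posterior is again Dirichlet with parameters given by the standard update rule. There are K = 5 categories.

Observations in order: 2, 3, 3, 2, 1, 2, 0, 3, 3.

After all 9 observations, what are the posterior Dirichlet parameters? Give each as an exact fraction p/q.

obs 1: x=2 → posterior Dirichlet(5/4, 3, 7, 11, 4/3)
obs 2: x=3 → posterior Dirichlet(5/4, 3, 7, 12, 4/3)
obs 3: x=3 → posterior Dirichlet(5/4, 3, 7, 13, 4/3)
obs 4: x=2 → posterior Dirichlet(5/4, 3, 8, 13, 4/3)
obs 5: x=1 → posterior Dirichlet(5/4, 4, 8, 13, 4/3)
obs 6: x=2 → posterior Dirichlet(5/4, 4, 9, 13, 4/3)
obs 7: x=0 → posterior Dirichlet(9/4, 4, 9, 13, 4/3)
obs 8: x=3 → posterior Dirichlet(9/4, 4, 9, 14, 4/3)
obs 9: x=3 → posterior Dirichlet(9/4, 4, 9, 15, 4/3)

alpha_1=9/4, alpha_2=4, alpha_3=9, alpha_4=15, alpha_5=4/3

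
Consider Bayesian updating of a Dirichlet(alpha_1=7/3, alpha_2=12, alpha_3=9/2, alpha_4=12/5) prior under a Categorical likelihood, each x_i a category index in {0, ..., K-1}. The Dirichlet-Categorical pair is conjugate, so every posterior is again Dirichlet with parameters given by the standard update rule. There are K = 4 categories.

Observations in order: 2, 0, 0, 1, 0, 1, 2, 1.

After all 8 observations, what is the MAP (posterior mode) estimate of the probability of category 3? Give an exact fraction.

obs 1: x=2 → posterior Dirichlet(7/3, 12, 11/2, 12/5)
obs 2: x=0 → posterior Dirichlet(10/3, 12, 11/2, 12/5)
obs 3: x=0 → posterior Dirichlet(13/3, 12, 11/2, 12/5)
obs 4: x=1 → posterior Dirichlet(13/3, 13, 11/2, 12/5)
obs 5: x=0 → posterior Dirichlet(16/3, 13, 11/2, 12/5)
obs 6: x=1 → posterior Dirichlet(16/3, 14, 11/2, 12/5)
obs 7: x=2 → posterior Dirichlet(16/3, 14, 13/2, 12/5)
obs 8: x=1 → posterior Dirichlet(16/3, 15, 13/2, 12/5)

42/757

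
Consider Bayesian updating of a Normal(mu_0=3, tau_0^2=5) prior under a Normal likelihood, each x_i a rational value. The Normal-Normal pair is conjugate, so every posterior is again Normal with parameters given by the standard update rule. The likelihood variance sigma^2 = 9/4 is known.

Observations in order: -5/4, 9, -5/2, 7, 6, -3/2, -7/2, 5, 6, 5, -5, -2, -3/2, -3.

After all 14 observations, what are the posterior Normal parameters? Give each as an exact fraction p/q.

obs 1: x=-5/4 → posterior Normal(2/29, 45/29)
obs 2: x=9 → posterior Normal(26/7, 45/49)
obs 3: x=-5/2 → posterior Normal(44/23, 15/23)
obs 4: x=7 → posterior Normal(272/89, 45/89)
obs 5: x=6 → posterior Normal(392/109, 45/109)
obs 6: x=-3/2 → posterior Normal(362/129, 15/43)
obs 7: x=-7/2 → posterior Normal(292/149, 45/149)
obs 8: x=5 → posterior Normal(392/169, 45/169)
obs 9: x=6 → posterior Normal(512/189, 5/21)
obs 10: x=5 → posterior Normal(612/209, 45/209)
obs 11: x=-5 → posterior Normal(512/229, 45/229)
obs 12: x=-2 → posterior Normal(472/249, 15/83)
obs 13: x=-3/2 → posterior Normal(442/269, 45/269)
obs 14: x=-3 → posterior Normal(382/289, 45/289)

mu_0=382/289, tau_0^2=45/289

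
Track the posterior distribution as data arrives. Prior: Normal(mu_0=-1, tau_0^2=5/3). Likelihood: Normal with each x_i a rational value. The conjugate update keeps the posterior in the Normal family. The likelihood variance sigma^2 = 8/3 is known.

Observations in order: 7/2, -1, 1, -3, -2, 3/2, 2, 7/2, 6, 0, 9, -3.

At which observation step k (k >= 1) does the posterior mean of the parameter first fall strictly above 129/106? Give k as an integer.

obs 1: x=7/2 → posterior Normal(19/26, 40/39)
obs 2: x=-1 → posterior Normal(1/4, 20/27)
obs 3: x=1 → posterior Normal(19/46, 40/69)
obs 4: x=-3 → posterior Normal(-11/56, 10/21)
obs 5: x=-2 → posterior Normal(-31/66, 40/99)
obs 6: x=3/2 → posterior Normal(-4/19, 20/57)
obs 7: x=2 → posterior Normal(2/43, 40/129)
obs 8: x=7/2 → posterior Normal(13/32, 5/18)
obs 9: x=6 → posterior Normal(99/106, 40/159)
obs 10: x=0 → posterior Normal(99/116, 20/87)
obs 11: x=9 → posterior Normal(3/2, 40/189)
obs 12: x=-3 → posterior Normal(159/136, 10/51)

k = 11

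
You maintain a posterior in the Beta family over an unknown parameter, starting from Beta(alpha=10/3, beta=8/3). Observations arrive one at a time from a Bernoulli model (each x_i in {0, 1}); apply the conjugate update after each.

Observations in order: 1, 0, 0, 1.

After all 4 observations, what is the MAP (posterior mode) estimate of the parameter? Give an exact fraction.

13/24

obs 1: x=1 → posterior Beta(13/3, 8/3)
obs 2: x=0 → posterior Beta(13/3, 11/3)
obs 3: x=0 → posterior Beta(13/3, 14/3)
obs 4: x=1 → posterior Beta(16/3, 14/3)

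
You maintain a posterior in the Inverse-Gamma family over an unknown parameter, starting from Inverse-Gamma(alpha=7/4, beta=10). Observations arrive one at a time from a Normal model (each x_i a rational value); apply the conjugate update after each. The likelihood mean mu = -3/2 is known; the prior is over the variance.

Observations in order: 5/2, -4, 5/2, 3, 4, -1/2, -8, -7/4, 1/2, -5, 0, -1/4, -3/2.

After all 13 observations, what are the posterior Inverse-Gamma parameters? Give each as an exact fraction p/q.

obs 1: x=5/2 → posterior Inverse-Gamma(9/4, 18)
obs 2: x=-4 → posterior Inverse-Gamma(11/4, 169/8)
obs 3: x=5/2 → posterior Inverse-Gamma(13/4, 233/8)
obs 4: x=3 → posterior Inverse-Gamma(15/4, 157/4)
obs 5: x=4 → posterior Inverse-Gamma(17/4, 435/8)
obs 6: x=-1/2 → posterior Inverse-Gamma(19/4, 439/8)
obs 7: x=-8 → posterior Inverse-Gamma(21/4, 76)
obs 8: x=-7/4 → posterior Inverse-Gamma(23/4, 2433/32)
obs 9: x=1/2 → posterior Inverse-Gamma(25/4, 2497/32)
obs 10: x=-5 → posterior Inverse-Gamma(27/4, 2693/32)
obs 11: x=0 → posterior Inverse-Gamma(29/4, 2729/32)
obs 12: x=-1/4 → posterior Inverse-Gamma(31/4, 1377/16)
obs 13: x=-3/2 → posterior Inverse-Gamma(33/4, 1377/16)

alpha=33/4, beta=1377/16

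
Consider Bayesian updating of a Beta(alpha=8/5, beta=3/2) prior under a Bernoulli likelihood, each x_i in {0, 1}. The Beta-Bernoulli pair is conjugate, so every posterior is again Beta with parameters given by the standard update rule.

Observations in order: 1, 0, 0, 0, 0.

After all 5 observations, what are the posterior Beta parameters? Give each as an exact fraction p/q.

obs 1: x=1 → posterior Beta(13/5, 3/2)
obs 2: x=0 → posterior Beta(13/5, 5/2)
obs 3: x=0 → posterior Beta(13/5, 7/2)
obs 4: x=0 → posterior Beta(13/5, 9/2)
obs 5: x=0 → posterior Beta(13/5, 11/2)

alpha=13/5, beta=11/2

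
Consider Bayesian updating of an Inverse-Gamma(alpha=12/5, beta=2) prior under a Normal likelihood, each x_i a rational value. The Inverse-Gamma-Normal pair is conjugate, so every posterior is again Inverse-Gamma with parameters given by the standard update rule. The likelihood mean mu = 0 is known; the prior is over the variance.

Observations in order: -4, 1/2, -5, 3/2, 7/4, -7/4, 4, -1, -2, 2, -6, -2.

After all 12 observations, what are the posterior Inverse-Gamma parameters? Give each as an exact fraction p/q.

alpha=42/5, beta=949/16

obs 1: x=-4 → posterior Inverse-Gamma(29/10, 10)
obs 2: x=1/2 → posterior Inverse-Gamma(17/5, 81/8)
obs 3: x=-5 → posterior Inverse-Gamma(39/10, 181/8)
obs 4: x=3/2 → posterior Inverse-Gamma(22/5, 95/4)
obs 5: x=7/4 → posterior Inverse-Gamma(49/10, 809/32)
obs 6: x=-7/4 → posterior Inverse-Gamma(27/5, 429/16)
obs 7: x=4 → posterior Inverse-Gamma(59/10, 557/16)
obs 8: x=-1 → posterior Inverse-Gamma(32/5, 565/16)
obs 9: x=-2 → posterior Inverse-Gamma(69/10, 597/16)
obs 10: x=2 → posterior Inverse-Gamma(37/5, 629/16)
obs 11: x=-6 → posterior Inverse-Gamma(79/10, 917/16)
obs 12: x=-2 → posterior Inverse-Gamma(42/5, 949/16)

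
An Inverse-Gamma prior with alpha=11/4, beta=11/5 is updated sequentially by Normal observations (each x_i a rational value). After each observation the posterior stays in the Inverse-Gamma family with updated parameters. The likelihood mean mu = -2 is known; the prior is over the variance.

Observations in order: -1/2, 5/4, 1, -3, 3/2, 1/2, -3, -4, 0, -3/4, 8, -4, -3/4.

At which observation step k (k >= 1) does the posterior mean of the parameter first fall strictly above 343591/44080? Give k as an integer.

k = 11

obs 1: x=-1/2 → posterior Inverse-Gamma(13/4, 133/40)
obs 2: x=5/4 → posterior Inverse-Gamma(15/4, 1377/160)
obs 3: x=1 → posterior Inverse-Gamma(17/4, 2097/160)
obs 4: x=-3 → posterior Inverse-Gamma(19/4, 2177/160)
obs 5: x=3/2 → posterior Inverse-Gamma(21/4, 3157/160)
obs 6: x=1/2 → posterior Inverse-Gamma(23/4, 3657/160)
obs 7: x=-3 → posterior Inverse-Gamma(25/4, 3737/160)
obs 8: x=-4 → posterior Inverse-Gamma(27/4, 4057/160)
obs 9: x=0 → posterior Inverse-Gamma(29/4, 4377/160)
obs 10: x=-3/4 → posterior Inverse-Gamma(31/4, 2251/80)
obs 11: x=8 → posterior Inverse-Gamma(33/4, 6251/80)
obs 12: x=-4 → posterior Inverse-Gamma(35/4, 6411/80)
obs 13: x=-3/4 → posterior Inverse-Gamma(37/4, 12947/160)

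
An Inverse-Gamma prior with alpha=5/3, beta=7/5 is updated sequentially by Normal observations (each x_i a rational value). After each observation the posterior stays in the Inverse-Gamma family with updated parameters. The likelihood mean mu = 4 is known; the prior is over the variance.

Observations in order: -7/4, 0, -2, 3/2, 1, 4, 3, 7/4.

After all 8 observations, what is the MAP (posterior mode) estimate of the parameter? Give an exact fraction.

13101/1600

obs 1: x=-7/4 → posterior Inverse-Gamma(13/6, 2869/160)
obs 2: x=0 → posterior Inverse-Gamma(8/3, 4149/160)
obs 3: x=-2 → posterior Inverse-Gamma(19/6, 7029/160)
obs 4: x=3/2 → posterior Inverse-Gamma(11/3, 7529/160)
obs 5: x=1 → posterior Inverse-Gamma(25/6, 8249/160)
obs 6: x=4 → posterior Inverse-Gamma(14/3, 8249/160)
obs 7: x=3 → posterior Inverse-Gamma(31/6, 8329/160)
obs 8: x=7/4 → posterior Inverse-Gamma(17/3, 4367/80)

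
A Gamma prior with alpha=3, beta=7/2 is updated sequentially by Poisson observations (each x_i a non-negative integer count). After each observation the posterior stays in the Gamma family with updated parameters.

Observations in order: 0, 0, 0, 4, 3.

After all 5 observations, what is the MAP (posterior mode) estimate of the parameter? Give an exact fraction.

obs 1: x=0 → posterior Gamma(3, 9/2)
obs 2: x=0 → posterior Gamma(3, 11/2)
obs 3: x=0 → posterior Gamma(3, 13/2)
obs 4: x=4 → posterior Gamma(7, 15/2)
obs 5: x=3 → posterior Gamma(10, 17/2)

18/17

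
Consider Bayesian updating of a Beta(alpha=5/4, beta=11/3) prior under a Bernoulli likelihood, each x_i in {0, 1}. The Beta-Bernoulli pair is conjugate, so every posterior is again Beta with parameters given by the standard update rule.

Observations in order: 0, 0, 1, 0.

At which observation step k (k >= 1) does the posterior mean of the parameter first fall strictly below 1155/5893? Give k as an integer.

k = 2

obs 1: x=0 → posterior Beta(5/4, 14/3)
obs 2: x=0 → posterior Beta(5/4, 17/3)
obs 3: x=1 → posterior Beta(9/4, 17/3)
obs 4: x=0 → posterior Beta(9/4, 20/3)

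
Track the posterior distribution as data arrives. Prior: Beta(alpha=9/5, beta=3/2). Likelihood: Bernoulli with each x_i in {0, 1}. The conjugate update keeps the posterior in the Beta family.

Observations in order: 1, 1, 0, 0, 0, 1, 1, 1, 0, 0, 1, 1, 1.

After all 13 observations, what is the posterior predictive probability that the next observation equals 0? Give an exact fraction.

65/163

obs 1: x=1 → posterior Beta(14/5, 3/2)
obs 2: x=1 → posterior Beta(19/5, 3/2)
obs 3: x=0 → posterior Beta(19/5, 5/2)
obs 4: x=0 → posterior Beta(19/5, 7/2)
obs 5: x=0 → posterior Beta(19/5, 9/2)
obs 6: x=1 → posterior Beta(24/5, 9/2)
obs 7: x=1 → posterior Beta(29/5, 9/2)
obs 8: x=1 → posterior Beta(34/5, 9/2)
obs 9: x=0 → posterior Beta(34/5, 11/2)
obs 10: x=0 → posterior Beta(34/5, 13/2)
obs 11: x=1 → posterior Beta(39/5, 13/2)
obs 12: x=1 → posterior Beta(44/5, 13/2)
obs 13: x=1 → posterior Beta(49/5, 13/2)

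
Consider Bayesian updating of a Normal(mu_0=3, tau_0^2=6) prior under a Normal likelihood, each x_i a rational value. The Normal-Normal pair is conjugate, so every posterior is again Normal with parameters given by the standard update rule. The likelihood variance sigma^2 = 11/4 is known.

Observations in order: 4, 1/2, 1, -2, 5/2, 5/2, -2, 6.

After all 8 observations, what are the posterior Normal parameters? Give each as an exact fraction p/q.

obs 1: x=4 → posterior Normal(129/35, 66/35)
obs 2: x=1/2 → posterior Normal(141/59, 66/59)
obs 3: x=1 → posterior Normal(165/83, 66/83)
obs 4: x=-2 → posterior Normal(117/107, 66/107)
obs 5: x=5/2 → posterior Normal(177/131, 66/131)
obs 6: x=5/2 → posterior Normal(237/155, 66/155)
obs 7: x=-2 → posterior Normal(189/179, 66/179)
obs 8: x=6 → posterior Normal(333/203, 66/203)

mu_0=333/203, tau_0^2=66/203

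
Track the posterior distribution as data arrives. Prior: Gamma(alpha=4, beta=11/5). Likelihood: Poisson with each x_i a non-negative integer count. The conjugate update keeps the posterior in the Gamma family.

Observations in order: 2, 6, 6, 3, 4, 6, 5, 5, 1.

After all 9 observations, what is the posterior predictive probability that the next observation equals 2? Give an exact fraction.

599135279352634019395944322465587962837633340842515959479105473174354211635200/3585194656582687097035763534929220777070593006222509027099005738447779809872241

obs 1: x=2 → posterior Gamma(6, 16/5)
obs 2: x=6 → posterior Gamma(12, 21/5)
obs 3: x=6 → posterior Gamma(18, 26/5)
obs 4: x=3 → posterior Gamma(21, 31/5)
obs 5: x=4 → posterior Gamma(25, 36/5)
obs 6: x=6 → posterior Gamma(31, 41/5)
obs 7: x=5 → posterior Gamma(36, 46/5)
obs 8: x=5 → posterior Gamma(41, 51/5)
obs 9: x=1 → posterior Gamma(42, 56/5)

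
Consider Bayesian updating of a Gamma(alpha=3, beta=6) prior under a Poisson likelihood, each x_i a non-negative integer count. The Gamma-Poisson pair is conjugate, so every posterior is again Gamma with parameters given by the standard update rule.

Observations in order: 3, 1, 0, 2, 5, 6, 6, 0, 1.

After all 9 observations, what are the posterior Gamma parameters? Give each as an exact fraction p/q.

alpha=27, beta=15

obs 1: x=3 → posterior Gamma(6, 7)
obs 2: x=1 → posterior Gamma(7, 8)
obs 3: x=0 → posterior Gamma(7, 9)
obs 4: x=2 → posterior Gamma(9, 10)
obs 5: x=5 → posterior Gamma(14, 11)
obs 6: x=6 → posterior Gamma(20, 12)
obs 7: x=6 → posterior Gamma(26, 13)
obs 8: x=0 → posterior Gamma(26, 14)
obs 9: x=1 → posterior Gamma(27, 15)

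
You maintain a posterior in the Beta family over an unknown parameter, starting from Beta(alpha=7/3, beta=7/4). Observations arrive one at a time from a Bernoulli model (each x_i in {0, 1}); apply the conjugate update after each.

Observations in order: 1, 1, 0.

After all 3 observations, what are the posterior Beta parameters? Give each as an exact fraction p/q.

obs 1: x=1 → posterior Beta(10/3, 7/4)
obs 2: x=1 → posterior Beta(13/3, 7/4)
obs 3: x=0 → posterior Beta(13/3, 11/4)

alpha=13/3, beta=11/4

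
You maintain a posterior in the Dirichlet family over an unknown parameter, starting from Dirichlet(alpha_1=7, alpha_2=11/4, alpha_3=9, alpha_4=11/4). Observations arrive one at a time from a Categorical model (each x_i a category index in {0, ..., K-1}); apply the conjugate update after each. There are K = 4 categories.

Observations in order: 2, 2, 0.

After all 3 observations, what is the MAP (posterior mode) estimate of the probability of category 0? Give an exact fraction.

obs 1: x=2 → posterior Dirichlet(7, 11/4, 10, 11/4)
obs 2: x=2 → posterior Dirichlet(7, 11/4, 11, 11/4)
obs 3: x=0 → posterior Dirichlet(8, 11/4, 11, 11/4)

14/41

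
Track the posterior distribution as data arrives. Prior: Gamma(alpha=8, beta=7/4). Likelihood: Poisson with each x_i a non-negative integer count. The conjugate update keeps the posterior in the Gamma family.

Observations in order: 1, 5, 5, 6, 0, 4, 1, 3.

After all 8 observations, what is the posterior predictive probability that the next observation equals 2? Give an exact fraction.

287220130894763105268678896031801220416687322532067698544/1483870309808728944293459867559015029179679627633326572307

obs 1: x=1 → posterior Gamma(9, 11/4)
obs 2: x=5 → posterior Gamma(14, 15/4)
obs 3: x=5 → posterior Gamma(19, 19/4)
obs 4: x=6 → posterior Gamma(25, 23/4)
obs 5: x=0 → posterior Gamma(25, 27/4)
obs 6: x=4 → posterior Gamma(29, 31/4)
obs 7: x=1 → posterior Gamma(30, 35/4)
obs 8: x=3 → posterior Gamma(33, 39/4)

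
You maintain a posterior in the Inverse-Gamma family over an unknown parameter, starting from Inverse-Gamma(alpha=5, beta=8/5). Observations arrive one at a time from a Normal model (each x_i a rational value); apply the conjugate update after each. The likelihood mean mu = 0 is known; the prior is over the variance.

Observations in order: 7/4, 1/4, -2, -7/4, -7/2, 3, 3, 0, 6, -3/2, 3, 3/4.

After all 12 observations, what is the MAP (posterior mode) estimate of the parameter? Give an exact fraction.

obs 1: x=7/4 → posterior Inverse-Gamma(11/2, 501/160)
obs 2: x=1/4 → posterior Inverse-Gamma(6, 253/80)
obs 3: x=-2 → posterior Inverse-Gamma(13/2, 413/80)
obs 4: x=-7/4 → posterior Inverse-Gamma(7, 1071/160)
obs 5: x=-7/2 → posterior Inverse-Gamma(15/2, 2051/160)
obs 6: x=3 → posterior Inverse-Gamma(8, 2771/160)
obs 7: x=3 → posterior Inverse-Gamma(17/2, 3491/160)
obs 8: x=0 → posterior Inverse-Gamma(9, 3491/160)
obs 9: x=6 → posterior Inverse-Gamma(19/2, 6371/160)
obs 10: x=-3/2 → posterior Inverse-Gamma(10, 6551/160)
obs 11: x=3 → posterior Inverse-Gamma(21/2, 7271/160)
obs 12: x=3/4 → posterior Inverse-Gamma(11, 1829/40)

1829/480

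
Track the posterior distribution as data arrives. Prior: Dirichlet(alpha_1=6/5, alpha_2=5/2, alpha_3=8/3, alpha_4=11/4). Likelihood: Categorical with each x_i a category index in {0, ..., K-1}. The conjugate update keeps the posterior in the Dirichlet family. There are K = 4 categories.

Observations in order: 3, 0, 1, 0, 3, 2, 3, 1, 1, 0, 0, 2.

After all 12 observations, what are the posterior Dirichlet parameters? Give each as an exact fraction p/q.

obs 1: x=3 → posterior Dirichlet(6/5, 5/2, 8/3, 15/4)
obs 2: x=0 → posterior Dirichlet(11/5, 5/2, 8/3, 15/4)
obs 3: x=1 → posterior Dirichlet(11/5, 7/2, 8/3, 15/4)
obs 4: x=0 → posterior Dirichlet(16/5, 7/2, 8/3, 15/4)
obs 5: x=3 → posterior Dirichlet(16/5, 7/2, 8/3, 19/4)
obs 6: x=2 → posterior Dirichlet(16/5, 7/2, 11/3, 19/4)
obs 7: x=3 → posterior Dirichlet(16/5, 7/2, 11/3, 23/4)
obs 8: x=1 → posterior Dirichlet(16/5, 9/2, 11/3, 23/4)
obs 9: x=1 → posterior Dirichlet(16/5, 11/2, 11/3, 23/4)
obs 10: x=0 → posterior Dirichlet(21/5, 11/2, 11/3, 23/4)
obs 11: x=0 → posterior Dirichlet(26/5, 11/2, 11/3, 23/4)
obs 12: x=2 → posterior Dirichlet(26/5, 11/2, 14/3, 23/4)

alpha_1=26/5, alpha_2=11/2, alpha_3=14/3, alpha_4=23/4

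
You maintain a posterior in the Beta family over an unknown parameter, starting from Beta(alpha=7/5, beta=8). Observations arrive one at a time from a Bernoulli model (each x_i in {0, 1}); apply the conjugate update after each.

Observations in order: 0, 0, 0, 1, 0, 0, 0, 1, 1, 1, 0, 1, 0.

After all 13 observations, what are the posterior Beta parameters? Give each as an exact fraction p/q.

alpha=32/5, beta=16

obs 1: x=0 → posterior Beta(7/5, 9)
obs 2: x=0 → posterior Beta(7/5, 10)
obs 3: x=0 → posterior Beta(7/5, 11)
obs 4: x=1 → posterior Beta(12/5, 11)
obs 5: x=0 → posterior Beta(12/5, 12)
obs 6: x=0 → posterior Beta(12/5, 13)
obs 7: x=0 → posterior Beta(12/5, 14)
obs 8: x=1 → posterior Beta(17/5, 14)
obs 9: x=1 → posterior Beta(22/5, 14)
obs 10: x=1 → posterior Beta(27/5, 14)
obs 11: x=0 → posterior Beta(27/5, 15)
obs 12: x=1 → posterior Beta(32/5, 15)
obs 13: x=0 → posterior Beta(32/5, 16)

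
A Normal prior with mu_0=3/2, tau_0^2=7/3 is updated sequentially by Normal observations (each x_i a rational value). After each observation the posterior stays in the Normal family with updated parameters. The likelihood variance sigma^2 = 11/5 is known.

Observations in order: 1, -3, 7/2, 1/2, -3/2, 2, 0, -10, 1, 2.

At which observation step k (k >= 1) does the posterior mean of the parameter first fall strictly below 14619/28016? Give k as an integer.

k = 2

obs 1: x=1 → posterior Normal(169/136, 77/68)
obs 2: x=-3 → posterior Normal(-41/206, 77/103)
obs 3: x=7/2 → posterior Normal(17/23, 77/138)
obs 4: x=1/2 → posterior Normal(239/346, 77/173)
obs 5: x=-3/2 → posterior Normal(67/208, 77/208)
obs 6: x=2 → posterior Normal(137/243, 77/243)
obs 7: x=0 → posterior Normal(137/278, 77/278)
obs 8: x=-10 → posterior Normal(-213/313, 77/313)
obs 9: x=1 → posterior Normal(-89/174, 77/348)
obs 10: x=2 → posterior Normal(-108/383, 77/383)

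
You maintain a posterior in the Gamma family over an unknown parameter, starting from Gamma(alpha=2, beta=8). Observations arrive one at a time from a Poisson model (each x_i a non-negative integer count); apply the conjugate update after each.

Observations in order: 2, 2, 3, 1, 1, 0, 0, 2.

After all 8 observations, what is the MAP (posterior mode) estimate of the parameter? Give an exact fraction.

3/4

obs 1: x=2 → posterior Gamma(4, 9)
obs 2: x=2 → posterior Gamma(6, 10)
obs 3: x=3 → posterior Gamma(9, 11)
obs 4: x=1 → posterior Gamma(10, 12)
obs 5: x=1 → posterior Gamma(11, 13)
obs 6: x=0 → posterior Gamma(11, 14)
obs 7: x=0 → posterior Gamma(11, 15)
obs 8: x=2 → posterior Gamma(13, 16)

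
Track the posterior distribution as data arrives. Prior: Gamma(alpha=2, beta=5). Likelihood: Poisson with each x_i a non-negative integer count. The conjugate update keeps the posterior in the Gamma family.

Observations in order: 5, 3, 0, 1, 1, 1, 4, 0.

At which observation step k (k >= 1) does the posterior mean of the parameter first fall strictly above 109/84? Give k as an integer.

k = 2

obs 1: x=5 → posterior Gamma(7, 6)
obs 2: x=3 → posterior Gamma(10, 7)
obs 3: x=0 → posterior Gamma(10, 8)
obs 4: x=1 → posterior Gamma(11, 9)
obs 5: x=1 → posterior Gamma(12, 10)
obs 6: x=1 → posterior Gamma(13, 11)
obs 7: x=4 → posterior Gamma(17, 12)
obs 8: x=0 → posterior Gamma(17, 13)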